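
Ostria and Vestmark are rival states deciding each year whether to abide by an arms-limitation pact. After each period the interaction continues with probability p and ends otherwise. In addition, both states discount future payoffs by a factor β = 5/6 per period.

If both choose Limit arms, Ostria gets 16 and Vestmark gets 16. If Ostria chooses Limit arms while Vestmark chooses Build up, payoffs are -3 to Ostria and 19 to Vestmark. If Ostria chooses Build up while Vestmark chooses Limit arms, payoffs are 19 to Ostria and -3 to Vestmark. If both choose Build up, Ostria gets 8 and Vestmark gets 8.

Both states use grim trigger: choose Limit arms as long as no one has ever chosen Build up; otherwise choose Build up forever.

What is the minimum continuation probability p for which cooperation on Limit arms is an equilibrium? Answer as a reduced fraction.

18/55

With continuation probability p and discount β, the effective per-period discount factor is βp.
Grim-trigger IC: βp ≥ (19−16)/(19−8) = 3/11.
So p ≥ (3/11)/(5/6) = 18/55.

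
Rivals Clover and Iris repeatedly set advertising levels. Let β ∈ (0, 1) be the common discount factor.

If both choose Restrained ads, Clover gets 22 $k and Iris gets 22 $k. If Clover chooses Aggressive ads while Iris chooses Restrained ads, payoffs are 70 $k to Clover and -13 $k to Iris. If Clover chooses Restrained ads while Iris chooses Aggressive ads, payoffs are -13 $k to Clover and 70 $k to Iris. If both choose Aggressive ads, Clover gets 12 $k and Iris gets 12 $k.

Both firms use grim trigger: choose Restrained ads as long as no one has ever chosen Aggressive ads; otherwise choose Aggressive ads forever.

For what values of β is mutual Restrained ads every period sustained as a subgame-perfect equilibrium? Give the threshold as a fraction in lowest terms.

24/29

Cooperation forever yields 22 each period: 22/(1−β).
Deviating yields 70 once, then 12 forever: 70 + 12β/(1−β).
No profitable deviation requires 22/(1−β) ≥ 70 + 12β/(1−β).
Multiplying by (1−β): 22 ≥ 70(1−β) + 12β = 70 − 58β.
So 58β ≥ 48, i.e. β ≥ 48/58 = 24/29.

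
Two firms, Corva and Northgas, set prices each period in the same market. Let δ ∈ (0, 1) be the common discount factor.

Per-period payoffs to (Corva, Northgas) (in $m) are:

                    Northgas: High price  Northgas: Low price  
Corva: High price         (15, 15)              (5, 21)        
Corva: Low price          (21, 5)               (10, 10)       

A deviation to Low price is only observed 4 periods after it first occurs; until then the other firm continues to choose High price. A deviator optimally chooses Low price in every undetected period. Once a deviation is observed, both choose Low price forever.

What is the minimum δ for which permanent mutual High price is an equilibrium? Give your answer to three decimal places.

The best deviation is to choose Low price for all 4 undetected periods, earning 21 each, then 10 forever once detected.
Deviation value: 21(1−δ^4)/(1−δ) + 10δ^4/(1−δ); cooperation value: 15/(1−δ).
IC: 15 ≥ 21(1−δ^4) + 10δ^4 = 21 − 11δ^4.
So δ^4 ≥ 6/11, giving δ ≥ (6/11)^(1/4) ≈ 0.859.

0.859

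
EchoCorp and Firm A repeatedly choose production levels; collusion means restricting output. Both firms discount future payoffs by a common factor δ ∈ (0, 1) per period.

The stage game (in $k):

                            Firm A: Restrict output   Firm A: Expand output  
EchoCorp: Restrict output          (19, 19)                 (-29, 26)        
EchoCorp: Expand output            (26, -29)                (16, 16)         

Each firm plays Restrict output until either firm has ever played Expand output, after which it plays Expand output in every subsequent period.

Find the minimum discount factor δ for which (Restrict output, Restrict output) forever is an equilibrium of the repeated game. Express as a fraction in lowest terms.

19/(1−δ) ≥ 26 + 16δ/(1−δ)
19 ≥ 26 − 10δ
δ ≥ 7/10.

7/10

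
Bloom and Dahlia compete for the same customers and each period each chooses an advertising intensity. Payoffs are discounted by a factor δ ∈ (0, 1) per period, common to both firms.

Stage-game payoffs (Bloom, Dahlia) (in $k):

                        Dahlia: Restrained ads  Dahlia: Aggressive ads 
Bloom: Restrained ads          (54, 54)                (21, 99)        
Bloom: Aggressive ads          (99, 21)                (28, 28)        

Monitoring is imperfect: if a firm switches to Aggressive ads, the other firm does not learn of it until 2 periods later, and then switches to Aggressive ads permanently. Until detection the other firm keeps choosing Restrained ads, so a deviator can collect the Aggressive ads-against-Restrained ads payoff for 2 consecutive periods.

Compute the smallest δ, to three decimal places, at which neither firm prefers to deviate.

0.796

A deviator earns 99 for 2 periods, then 28 forever; cooperating earns 54 forever. Multiplying the IC by (1−δ):
54 ≥ 99(1−δ^2) + 28δ^2, so 71·δ^2 ≥ 45 and δ^2 ≥ 45/71.
δ ≥ (45/71)^(1/2) ≈ 0.796.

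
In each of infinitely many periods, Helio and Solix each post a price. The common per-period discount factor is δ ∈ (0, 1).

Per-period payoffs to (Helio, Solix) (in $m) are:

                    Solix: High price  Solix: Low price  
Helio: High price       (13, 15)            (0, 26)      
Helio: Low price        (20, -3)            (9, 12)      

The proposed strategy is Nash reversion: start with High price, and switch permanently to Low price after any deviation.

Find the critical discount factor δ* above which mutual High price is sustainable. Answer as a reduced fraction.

Helio: cooperation gives 13 each period; deviation gives 20 once then 9 forever.
  13/(1−δ) ≥ 20 + 9δ/(1−δ) ⇒ δ ≥ 7/11.
Solix: cooperation gives 15 each period; deviation gives 26 once then 12 forever.
  δ ≥ 11/14.
Both must hold, so the binding constraint is Solix's: δ ≥ 11/14.

11/14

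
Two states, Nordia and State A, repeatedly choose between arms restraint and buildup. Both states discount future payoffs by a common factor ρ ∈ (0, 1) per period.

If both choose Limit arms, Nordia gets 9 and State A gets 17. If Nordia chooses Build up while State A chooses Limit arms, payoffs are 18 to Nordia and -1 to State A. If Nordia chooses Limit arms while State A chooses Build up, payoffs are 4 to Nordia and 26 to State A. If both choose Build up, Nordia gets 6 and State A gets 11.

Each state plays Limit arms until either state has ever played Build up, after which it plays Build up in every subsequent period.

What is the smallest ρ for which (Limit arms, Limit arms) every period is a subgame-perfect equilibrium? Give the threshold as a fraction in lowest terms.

3/4

Nordia: cooperation gives 9 each period; deviation gives 18 once then 6 forever.
  9/(1−ρ) ≥ 18 + 6ρ/(1−ρ) ⇒ ρ ≥ 9/12 = 3/4.
State A: cooperation gives 17 each period; deviation gives 26 once then 11 forever.
  ρ ≥ 9/15 = 3/5.
Both must hold, so the binding constraint is Nordia's: ρ ≥ 3/4.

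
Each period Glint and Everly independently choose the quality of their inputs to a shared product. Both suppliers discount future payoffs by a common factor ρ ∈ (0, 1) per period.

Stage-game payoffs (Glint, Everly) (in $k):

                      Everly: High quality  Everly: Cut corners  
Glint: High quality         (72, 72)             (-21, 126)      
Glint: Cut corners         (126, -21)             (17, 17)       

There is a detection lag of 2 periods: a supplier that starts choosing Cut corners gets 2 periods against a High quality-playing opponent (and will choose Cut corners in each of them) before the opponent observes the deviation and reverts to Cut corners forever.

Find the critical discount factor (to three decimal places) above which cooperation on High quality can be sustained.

0.704

The best deviation is to choose Cut corners for all 2 undetected periods, earning 126 each, then 17 forever once detected.
Deviation value: 126(1−ρ^2)/(1−ρ) + 17ρ^2/(1−ρ); cooperation value: 72/(1−ρ).
IC: 72 ≥ 126(1−ρ^2) + 17ρ^2 = 126 − 109ρ^2.
So ρ^2 ≥ 54/109, giving ρ ≥ (54/109)^(1/2) ≈ 0.704.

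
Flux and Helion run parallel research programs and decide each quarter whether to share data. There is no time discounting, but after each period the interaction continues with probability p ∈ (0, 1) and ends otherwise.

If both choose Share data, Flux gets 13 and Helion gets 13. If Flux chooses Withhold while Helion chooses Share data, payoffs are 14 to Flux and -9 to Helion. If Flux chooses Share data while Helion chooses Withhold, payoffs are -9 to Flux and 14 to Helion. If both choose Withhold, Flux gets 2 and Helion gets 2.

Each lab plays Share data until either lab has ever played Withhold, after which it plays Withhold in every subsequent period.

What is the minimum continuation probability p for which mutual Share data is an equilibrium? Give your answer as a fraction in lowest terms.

1/12

With no time discounting, the continuation probability p plays the role of the discount factor.
Grim-trigger IC: 13/(1−p) ≥ 14 + 2p/(1−p) ⇒ p ≥ (14−13)/(14−2) = 1/12.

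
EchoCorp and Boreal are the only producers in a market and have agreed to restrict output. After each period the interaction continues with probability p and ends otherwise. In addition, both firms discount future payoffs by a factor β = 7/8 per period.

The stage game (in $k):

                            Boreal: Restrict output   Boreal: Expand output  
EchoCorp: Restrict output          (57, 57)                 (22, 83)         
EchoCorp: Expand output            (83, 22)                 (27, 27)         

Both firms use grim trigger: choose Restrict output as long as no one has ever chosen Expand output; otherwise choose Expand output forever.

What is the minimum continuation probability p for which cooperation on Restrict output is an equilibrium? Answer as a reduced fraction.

26/49

With continuation probability p and discount β, the effective per-period discount factor is βp.
Grim-trigger IC: βp ≥ (83−57)/(83−27) = 13/28.
So p ≥ (13/28)/(7/8) = 26/49.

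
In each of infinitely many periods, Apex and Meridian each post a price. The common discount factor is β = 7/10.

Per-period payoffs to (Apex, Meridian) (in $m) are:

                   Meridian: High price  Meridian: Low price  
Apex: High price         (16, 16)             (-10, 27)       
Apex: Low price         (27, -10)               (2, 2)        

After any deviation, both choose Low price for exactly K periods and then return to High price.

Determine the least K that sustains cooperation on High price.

2

IC: β(1−β^K)/(1−β) ≥ (27−16)/(16−2) = 11/14.
With β = 7/10: need 1 − β^K ≥ 11/14·(1−7/10)/(7/10), i.e. β^K ≤ 0.6633.
Since (7/10)^1 = 0.7000 and (7/10)^2 = 0.4900, the smallest such K is 2.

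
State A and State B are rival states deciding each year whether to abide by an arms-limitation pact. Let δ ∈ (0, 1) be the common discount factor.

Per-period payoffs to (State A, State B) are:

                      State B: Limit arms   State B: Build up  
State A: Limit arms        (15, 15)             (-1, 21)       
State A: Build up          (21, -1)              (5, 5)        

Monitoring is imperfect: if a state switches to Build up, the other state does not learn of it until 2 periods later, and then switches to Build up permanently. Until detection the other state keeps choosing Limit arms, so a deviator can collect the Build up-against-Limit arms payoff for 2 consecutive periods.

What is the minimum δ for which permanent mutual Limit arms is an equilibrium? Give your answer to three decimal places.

0.612

A deviator earns 21 for 2 periods, then 5 forever; cooperating earns 15 forever. Multiplying the IC by (1−δ):
15 ≥ 21(1−δ^2) + 5δ^2, so 16·δ^2 ≥ 6 and δ^2 ≥ 3/8.
δ ≥ (3/8)^(1/2) ≈ 0.612.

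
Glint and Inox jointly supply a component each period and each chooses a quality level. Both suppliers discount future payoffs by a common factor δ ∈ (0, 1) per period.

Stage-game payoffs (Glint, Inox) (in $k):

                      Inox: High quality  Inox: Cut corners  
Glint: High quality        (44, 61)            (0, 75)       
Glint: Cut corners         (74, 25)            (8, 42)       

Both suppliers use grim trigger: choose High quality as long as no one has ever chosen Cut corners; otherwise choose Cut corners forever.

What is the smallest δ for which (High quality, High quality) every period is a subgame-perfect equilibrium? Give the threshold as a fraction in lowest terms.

5/11

Glint: cooperation gives 44 each period; deviation gives 74 once then 8 forever.
  44/(1−δ) ≥ 74 + 8δ/(1−δ) ⇒ δ ≥ 30/66 = 5/11.
Inox: cooperation gives 61 each period; deviation gives 75 once then 42 forever.
  δ ≥ 14/33.
Both must hold, so the binding constraint is Glint's: δ ≥ 5/11.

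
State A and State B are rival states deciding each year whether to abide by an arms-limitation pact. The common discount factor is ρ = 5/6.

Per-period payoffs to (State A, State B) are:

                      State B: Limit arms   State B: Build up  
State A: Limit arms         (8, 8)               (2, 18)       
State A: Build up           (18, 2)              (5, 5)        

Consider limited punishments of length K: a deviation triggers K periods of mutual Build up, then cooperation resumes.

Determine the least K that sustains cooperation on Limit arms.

IC: ρ(1−ρ^K)/(1−ρ) ≥ (18−8)/(8−5) = 10/3.
With ρ = 5/6: need 1 − ρ^K ≥ 10/3·(1−5/6)/(5/6), i.e. ρ^K ≤ 0.3333.
Since (5/6)^6 = 0.3349 and (5/6)^7 = 0.2791, the smallest such K is 7.

7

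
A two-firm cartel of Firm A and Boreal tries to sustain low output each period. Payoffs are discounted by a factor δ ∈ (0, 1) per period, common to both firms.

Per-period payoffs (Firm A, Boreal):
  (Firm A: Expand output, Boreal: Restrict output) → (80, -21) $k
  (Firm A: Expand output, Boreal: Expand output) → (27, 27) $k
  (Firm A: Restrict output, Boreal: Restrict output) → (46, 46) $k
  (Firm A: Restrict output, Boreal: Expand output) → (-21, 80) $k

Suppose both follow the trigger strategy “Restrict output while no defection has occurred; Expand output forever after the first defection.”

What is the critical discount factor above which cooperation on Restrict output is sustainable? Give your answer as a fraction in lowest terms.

34/53

46/(1−δ) ≥ 80 + 27δ/(1−δ)
46 ≥ 80 − 53δ
δ ≥ 34/53.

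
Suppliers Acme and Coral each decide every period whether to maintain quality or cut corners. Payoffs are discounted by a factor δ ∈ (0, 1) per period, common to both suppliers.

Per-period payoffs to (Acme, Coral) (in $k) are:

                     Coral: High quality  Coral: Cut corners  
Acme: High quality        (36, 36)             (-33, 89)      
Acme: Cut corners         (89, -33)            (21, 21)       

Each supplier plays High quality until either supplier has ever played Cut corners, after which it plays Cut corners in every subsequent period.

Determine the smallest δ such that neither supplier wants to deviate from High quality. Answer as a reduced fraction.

53/68

36/(1−δ) ≥ 89 + 21δ/(1−δ)
36 ≥ 89 − 68δ
δ ≥ 53/68.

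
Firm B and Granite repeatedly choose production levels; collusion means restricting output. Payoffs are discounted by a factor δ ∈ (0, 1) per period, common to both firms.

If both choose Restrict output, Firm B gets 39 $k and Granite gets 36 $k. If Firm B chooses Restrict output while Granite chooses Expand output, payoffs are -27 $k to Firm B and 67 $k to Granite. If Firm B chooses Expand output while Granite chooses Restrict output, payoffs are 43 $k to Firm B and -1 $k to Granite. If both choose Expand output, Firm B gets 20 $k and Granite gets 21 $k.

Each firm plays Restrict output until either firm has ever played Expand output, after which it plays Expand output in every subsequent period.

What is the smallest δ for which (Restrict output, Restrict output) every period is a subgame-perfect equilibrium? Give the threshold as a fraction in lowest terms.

31/46

Firm B: cooperation gives 39 each period; deviation gives 43 once then 20 forever.
  39/(1−δ) ≥ 43 + 20δ/(1−δ) ⇒ δ ≥ 4/23.
Granite: cooperation gives 36 each period; deviation gives 67 once then 21 forever.
  δ ≥ 31/46.
Both must hold, so the binding constraint is Granite's: δ ≥ 31/46.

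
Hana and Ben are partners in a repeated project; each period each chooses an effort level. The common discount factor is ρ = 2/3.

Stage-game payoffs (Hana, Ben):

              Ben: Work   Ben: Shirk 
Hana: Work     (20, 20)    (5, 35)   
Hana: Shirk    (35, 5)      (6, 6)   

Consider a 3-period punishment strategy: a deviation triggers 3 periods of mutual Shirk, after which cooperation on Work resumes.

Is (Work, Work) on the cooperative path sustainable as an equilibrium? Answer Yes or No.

A one-shot deviation gives 35 now, then 6 for 3 periods, then back to 20.
Gain from deviating: (35−20) today; loss: (20−6) in each of the next 3 periods.
No-deviation condition: (20−6)(ρ+…+ρ^3) ≥ 35−20, i.e. ρ+…+ρ^3 ≥ 15/14.
At ρ = 2/3: ρ+…+ρ^3 = 1.4074 ≥ 1.0714.
So cooperation is sustainable.

Yes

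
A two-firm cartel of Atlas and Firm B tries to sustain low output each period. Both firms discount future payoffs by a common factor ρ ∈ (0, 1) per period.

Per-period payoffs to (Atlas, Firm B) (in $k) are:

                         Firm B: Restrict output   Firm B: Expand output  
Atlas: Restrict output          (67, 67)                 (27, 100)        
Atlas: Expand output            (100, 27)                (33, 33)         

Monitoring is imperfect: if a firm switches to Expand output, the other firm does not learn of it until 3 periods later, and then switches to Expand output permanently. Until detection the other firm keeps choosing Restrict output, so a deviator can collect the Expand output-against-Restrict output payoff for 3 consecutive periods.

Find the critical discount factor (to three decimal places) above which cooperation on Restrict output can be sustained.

Deviating for the 3 undetected periods gains 100−67 = 33 per period over cooperation, then loses 67−33 = 34 per period forever once punishment starts.
Gain: 33(1 + ρ + … + ρ^2); loss: 34·ρ^3/(1−ρ).
No profitable deviation ⇔ 33(1−ρ^3) ≤ 34·ρ^3, i.e. ρ^3 ≥ 33/(33+34) = 33/67.
Hence ρ ≥ (33/67)^(1/3) ≈ 0.790.

0.790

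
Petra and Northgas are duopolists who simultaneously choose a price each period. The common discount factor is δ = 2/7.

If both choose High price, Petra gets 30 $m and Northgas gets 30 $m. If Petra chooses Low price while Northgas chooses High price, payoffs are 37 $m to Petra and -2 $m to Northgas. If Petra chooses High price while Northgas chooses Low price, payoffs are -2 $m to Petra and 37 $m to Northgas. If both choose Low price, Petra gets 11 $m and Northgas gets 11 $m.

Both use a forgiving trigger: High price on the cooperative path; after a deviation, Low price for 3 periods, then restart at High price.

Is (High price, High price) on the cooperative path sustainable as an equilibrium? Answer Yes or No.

Yes

IC: δ+…+δ^3 ≥ (37−30)/(30−11) = 7/19.
At δ = 2/7: partial sum = 0.3907 ≥ 0.3684. Cooperation sustainable.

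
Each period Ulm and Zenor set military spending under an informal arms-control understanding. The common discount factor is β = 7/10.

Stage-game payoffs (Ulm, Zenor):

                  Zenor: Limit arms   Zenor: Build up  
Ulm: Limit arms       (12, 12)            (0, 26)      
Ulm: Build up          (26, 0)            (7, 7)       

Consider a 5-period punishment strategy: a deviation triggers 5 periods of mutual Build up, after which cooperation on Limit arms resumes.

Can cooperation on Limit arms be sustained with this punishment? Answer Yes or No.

A one-shot deviation gives 26 now, then 7 for 5 periods, then back to 12.
Gain from deviating: (26−12) today; loss: (12−7) in each of the next 5 periods.
No-deviation condition: (12−7)(β+…+β^5) ≥ 26−12, i.e. β+…+β^5 ≥ 14/5.
At β = 7/10: β+…+β^5 = 1.9412 < 2.8000.
So cooperation is not sustainable.

No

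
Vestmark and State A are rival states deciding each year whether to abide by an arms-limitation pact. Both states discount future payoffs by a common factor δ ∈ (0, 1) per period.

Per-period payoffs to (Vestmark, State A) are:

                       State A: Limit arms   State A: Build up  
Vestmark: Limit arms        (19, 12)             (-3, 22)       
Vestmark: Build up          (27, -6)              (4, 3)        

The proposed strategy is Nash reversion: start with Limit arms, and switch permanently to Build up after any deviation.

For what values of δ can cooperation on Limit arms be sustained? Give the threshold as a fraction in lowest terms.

10/19

For Vestmark: deviation gain 27−19 = 8, per-period punishment loss 19−4 = 15. IC gives δ ≥ 8/23.
For State A: gain 10, loss 9 per period, so δ ≥ 10/19.
The tighter constraint is State A's, so cooperation needs δ ≥ 10/19.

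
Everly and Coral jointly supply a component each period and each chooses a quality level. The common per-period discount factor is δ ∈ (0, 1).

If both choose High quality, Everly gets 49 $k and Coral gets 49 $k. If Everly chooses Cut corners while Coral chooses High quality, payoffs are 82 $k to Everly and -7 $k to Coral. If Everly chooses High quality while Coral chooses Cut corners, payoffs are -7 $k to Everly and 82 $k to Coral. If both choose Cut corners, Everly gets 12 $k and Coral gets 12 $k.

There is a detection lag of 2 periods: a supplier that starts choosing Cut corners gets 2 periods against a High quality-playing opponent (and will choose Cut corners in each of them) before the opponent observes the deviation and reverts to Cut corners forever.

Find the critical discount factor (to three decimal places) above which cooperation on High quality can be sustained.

The best deviation is to choose Cut corners for all 2 undetected periods, earning 82 each, then 12 forever once detected.
Deviation value: 82(1−δ^2)/(1−δ) + 12δ^2/(1−δ); cooperation value: 49/(1−δ).
IC: 49 ≥ 82(1−δ^2) + 12δ^2 = 82 − 70δ^2.
So δ^2 ≥ 33/70, giving δ ≥ (33/70)^(1/2) ≈ 0.687.

0.687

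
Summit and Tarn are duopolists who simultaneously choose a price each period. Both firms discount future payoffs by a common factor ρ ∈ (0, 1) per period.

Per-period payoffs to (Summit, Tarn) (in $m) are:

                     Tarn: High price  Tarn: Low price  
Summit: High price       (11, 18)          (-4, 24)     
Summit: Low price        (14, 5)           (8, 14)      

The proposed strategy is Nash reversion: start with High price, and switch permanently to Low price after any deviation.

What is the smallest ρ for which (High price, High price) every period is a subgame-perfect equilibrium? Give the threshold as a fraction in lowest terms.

Summit's threshold: (14−11)/(14−8) = 1/2.
Tarn's threshold: (24−18)/(24−14) = 3/5.
1/2 < 3/5, so Tarn binds and ρ* = 3/5.

3/5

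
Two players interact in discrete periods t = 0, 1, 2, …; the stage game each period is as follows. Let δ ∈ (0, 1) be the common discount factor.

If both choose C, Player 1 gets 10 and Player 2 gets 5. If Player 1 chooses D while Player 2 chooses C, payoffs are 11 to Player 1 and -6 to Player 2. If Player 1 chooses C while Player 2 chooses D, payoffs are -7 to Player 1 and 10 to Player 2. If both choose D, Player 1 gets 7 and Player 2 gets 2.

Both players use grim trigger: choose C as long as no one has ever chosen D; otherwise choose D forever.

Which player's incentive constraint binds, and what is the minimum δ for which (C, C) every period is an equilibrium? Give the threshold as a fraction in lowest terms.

Player 2; δ ≥ 5/8

Player 1's threshold: (11−10)/(11−7) = 1/4.
Player 2's threshold: (10−5)/(10−2) = 5/8.
1/4 < 5/8, so Player 2 binds and δ* = 5/8.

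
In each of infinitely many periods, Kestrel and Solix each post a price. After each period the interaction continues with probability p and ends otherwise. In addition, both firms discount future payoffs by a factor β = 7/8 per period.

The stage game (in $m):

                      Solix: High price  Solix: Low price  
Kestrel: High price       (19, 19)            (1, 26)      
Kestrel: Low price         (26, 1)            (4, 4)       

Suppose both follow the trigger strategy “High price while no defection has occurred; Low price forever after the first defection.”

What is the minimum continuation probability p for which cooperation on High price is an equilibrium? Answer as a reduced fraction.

4/11

With continuation probability p and discount β, the effective per-period discount factor is βp.
Grim-trigger IC: βp ≥ (26−19)/(26−4) = 7/22.
So p ≥ (7/22)/(7/8) = 4/11.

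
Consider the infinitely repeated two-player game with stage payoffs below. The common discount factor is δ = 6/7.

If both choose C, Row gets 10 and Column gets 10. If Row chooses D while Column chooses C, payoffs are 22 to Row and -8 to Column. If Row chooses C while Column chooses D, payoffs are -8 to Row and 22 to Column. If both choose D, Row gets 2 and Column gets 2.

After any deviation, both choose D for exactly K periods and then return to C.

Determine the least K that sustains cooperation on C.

IC: δ(1−δ^K)/(1−δ) ≥ (22−10)/(10−2) = 3/2.
With δ = 6/7: need 1 − δ^K ≥ 3/2·(1−6/7)/(6/7), i.e. δ^K ≤ 0.7500.
Since (6/7)^1 = 0.8571 and (6/7)^2 = 0.7347, the smallest such K is 2.

2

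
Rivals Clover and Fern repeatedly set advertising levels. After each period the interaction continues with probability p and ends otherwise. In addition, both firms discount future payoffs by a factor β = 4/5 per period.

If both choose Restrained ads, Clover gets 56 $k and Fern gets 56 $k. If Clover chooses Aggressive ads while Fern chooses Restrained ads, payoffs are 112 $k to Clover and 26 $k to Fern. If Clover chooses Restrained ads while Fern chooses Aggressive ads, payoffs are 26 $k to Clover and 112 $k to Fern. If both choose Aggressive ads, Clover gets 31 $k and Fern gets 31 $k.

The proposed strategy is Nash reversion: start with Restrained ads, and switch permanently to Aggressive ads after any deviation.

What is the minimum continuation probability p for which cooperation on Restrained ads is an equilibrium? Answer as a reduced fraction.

70/81

With continuation probability p and discount β, the effective per-period discount factor is βp.
Grim-trigger IC: βp ≥ (112−56)/(112−31) = 56/81.
So p ≥ (56/81)/(4/5) = 70/81.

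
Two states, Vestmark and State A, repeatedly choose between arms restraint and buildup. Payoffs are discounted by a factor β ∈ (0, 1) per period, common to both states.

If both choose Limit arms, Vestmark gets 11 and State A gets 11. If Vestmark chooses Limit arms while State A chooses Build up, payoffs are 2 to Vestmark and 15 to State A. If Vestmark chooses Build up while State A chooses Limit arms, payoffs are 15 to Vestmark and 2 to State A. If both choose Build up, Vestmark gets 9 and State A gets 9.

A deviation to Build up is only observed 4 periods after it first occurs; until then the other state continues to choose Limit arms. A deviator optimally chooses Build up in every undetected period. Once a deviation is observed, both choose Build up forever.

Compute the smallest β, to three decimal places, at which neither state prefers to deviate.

0.904

A deviator earns 15 for 4 periods, then 9 forever; cooperating earns 11 forever. Multiplying the IC by (1−β):
11 ≥ 15(1−β^4) + 9β^4, so 6·β^4 ≥ 4 and β^4 ≥ 2/3.
β ≥ (2/3)^(1/4) ≈ 0.904.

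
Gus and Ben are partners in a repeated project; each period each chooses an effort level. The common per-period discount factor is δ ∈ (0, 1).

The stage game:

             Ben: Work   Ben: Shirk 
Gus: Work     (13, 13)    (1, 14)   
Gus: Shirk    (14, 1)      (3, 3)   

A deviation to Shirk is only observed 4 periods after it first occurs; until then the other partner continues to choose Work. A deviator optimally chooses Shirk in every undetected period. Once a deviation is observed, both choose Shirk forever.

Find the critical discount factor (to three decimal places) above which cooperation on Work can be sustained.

Deviating for the 4 undetected periods gains 14−13 = 1 per period over cooperation, then loses 13−3 = 10 per period forever once punishment starts.
Gain: 1(1 + δ + … + δ^3); loss: 10·δ^4/(1−δ).
No profitable deviation ⇔ 1(1−δ^4) ≤ 10·δ^4, i.e. δ^4 ≥ 1/(1+10) = 1/11.
Hence δ ≥ (1/11)^(1/4) ≈ 0.549.

0.549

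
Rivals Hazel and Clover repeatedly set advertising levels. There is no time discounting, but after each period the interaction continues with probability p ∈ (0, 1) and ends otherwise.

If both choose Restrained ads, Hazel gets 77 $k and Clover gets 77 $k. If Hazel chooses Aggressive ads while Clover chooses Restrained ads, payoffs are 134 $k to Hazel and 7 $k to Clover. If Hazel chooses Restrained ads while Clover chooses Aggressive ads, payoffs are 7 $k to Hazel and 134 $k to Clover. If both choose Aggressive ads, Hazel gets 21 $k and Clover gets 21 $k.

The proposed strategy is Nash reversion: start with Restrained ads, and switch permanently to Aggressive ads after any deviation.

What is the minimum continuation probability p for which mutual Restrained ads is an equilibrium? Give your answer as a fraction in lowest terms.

Expected cooperation value is 77 + p·77 + p²·77 + … = 77/(1−p); deviation gives 134 + p·21/(1−p).
77 ≥ 134(1−p) + 21p ⇒ 113p ≥ 57 ⇒ p ≥ 57/113.

57/113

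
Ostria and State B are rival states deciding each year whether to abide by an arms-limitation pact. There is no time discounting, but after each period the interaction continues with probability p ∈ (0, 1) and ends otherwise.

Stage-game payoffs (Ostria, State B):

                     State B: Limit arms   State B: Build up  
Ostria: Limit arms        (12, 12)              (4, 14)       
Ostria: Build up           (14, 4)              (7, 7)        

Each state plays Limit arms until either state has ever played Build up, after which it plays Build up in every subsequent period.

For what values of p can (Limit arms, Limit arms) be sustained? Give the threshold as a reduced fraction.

With no time discounting, the continuation probability p plays the role of the discount factor.
Grim-trigger IC: 12/(1−p) ≥ 14 + 7p/(1−p) ⇒ p ≥ (14−12)/(14−7) = 2/7.

2/7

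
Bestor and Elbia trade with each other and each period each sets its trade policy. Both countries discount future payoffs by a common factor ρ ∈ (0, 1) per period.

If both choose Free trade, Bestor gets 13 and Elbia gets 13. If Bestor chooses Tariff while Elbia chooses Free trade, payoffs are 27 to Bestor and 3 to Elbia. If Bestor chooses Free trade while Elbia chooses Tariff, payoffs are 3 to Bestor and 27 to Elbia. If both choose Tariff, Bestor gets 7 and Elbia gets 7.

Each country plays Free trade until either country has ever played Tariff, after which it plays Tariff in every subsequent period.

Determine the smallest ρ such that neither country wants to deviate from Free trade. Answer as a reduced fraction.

One-period gain from deviating is 27 − 13 = 14. The loss is 13 − 7 = 6 in every subsequent period, with present value 6·ρ/(1−ρ).
Deviation is unprofitable when 6·ρ/(1−ρ) ≥ 14, i.e. ρ/(1−ρ) ≥ 7/3.
Equivalently ρ ≥ 14/(14+6) = 7/10.

7/10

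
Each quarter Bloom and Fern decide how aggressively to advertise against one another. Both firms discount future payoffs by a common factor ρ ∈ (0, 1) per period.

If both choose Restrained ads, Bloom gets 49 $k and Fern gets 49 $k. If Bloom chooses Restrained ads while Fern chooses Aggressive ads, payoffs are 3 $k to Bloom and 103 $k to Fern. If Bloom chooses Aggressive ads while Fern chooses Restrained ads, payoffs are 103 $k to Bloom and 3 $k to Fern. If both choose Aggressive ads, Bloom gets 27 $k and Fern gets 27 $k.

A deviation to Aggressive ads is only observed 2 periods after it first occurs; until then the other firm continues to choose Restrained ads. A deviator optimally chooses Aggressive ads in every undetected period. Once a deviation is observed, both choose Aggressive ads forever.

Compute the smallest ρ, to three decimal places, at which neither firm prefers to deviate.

0.843

Deviating for the 2 undetected periods gains 103−49 = 54 per period over cooperation, then loses 49−27 = 22 per period forever once punishment starts.
Gain: 54(1 + ρ + … + ρ^1); loss: 22·ρ^2/(1−ρ).
No profitable deviation ⇔ 54(1−ρ^2) ≤ 22·ρ^2, i.e. ρ^2 ≥ 54/(54+22) = 27/38.
Hence ρ ≥ (27/38)^(1/2) ≈ 0.843.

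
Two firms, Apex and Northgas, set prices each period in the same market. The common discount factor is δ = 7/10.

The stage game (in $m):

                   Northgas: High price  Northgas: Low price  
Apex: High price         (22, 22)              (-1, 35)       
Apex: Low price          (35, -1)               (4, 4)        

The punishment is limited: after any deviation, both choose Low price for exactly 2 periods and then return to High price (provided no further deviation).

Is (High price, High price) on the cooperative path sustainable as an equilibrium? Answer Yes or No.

Yes

IC: δ+…+δ^2 ≥ (35−22)/(22−4) = 13/18.
At δ = 7/10: partial sum = 1.1900 ≥ 0.7222. Cooperation sustainable.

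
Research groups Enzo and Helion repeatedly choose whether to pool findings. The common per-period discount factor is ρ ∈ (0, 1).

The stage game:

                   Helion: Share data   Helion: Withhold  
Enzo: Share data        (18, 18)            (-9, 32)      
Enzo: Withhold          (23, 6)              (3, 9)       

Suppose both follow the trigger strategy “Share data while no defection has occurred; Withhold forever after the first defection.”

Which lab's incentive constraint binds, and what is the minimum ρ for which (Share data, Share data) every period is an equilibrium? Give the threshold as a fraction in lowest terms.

Helion; ρ ≥ 14/23

Enzo's threshold: (23−18)/(23−3) = 1/4.
Helion's threshold: (32−18)/(32−9) = 14/23.
1/4 < 14/23, so Helion binds and ρ* = 14/23.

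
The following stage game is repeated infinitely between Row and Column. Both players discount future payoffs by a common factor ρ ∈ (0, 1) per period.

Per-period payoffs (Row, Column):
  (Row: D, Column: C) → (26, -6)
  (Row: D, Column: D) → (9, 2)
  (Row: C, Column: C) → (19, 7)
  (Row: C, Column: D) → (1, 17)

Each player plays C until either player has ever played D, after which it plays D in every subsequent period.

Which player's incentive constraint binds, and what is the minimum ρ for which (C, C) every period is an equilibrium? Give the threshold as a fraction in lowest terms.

Column; ρ ≥ 2/3

Row: cooperation gives 19 each period; deviation gives 26 once then 9 forever.
  19/(1−ρ) ≥ 26 + 9ρ/(1−ρ) ⇒ ρ ≥ 7/17.
Column: cooperation gives 7 each period; deviation gives 17 once then 2 forever.
  ρ ≥ 10/15 = 2/3.
Both must hold, so the binding constraint is Column's: ρ ≥ 2/3.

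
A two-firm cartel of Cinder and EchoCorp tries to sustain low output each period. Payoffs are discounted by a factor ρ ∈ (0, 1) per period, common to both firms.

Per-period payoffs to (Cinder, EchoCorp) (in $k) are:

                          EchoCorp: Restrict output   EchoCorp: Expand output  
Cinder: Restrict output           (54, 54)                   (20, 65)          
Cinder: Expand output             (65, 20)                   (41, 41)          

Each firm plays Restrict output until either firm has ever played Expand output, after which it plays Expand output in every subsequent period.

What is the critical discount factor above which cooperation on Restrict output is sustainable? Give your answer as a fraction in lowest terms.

11/24

Under grim trigger the critical discount factor is (T−C)/(T−P) with T = 65, C = 54, P = 41.
ρ* = (65−54)/(65−41) = 11/24.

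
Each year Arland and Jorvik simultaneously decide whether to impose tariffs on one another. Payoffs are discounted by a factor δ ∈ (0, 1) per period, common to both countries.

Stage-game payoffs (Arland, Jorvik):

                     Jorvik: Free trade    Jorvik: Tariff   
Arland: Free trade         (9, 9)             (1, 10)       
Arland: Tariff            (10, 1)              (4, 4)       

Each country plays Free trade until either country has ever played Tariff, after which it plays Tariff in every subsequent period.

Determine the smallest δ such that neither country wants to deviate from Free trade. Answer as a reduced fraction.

1/6

9/(1−δ) ≥ 10 + 4δ/(1−δ)
9 ≥ 10 − 6δ
δ ≥ 1/6.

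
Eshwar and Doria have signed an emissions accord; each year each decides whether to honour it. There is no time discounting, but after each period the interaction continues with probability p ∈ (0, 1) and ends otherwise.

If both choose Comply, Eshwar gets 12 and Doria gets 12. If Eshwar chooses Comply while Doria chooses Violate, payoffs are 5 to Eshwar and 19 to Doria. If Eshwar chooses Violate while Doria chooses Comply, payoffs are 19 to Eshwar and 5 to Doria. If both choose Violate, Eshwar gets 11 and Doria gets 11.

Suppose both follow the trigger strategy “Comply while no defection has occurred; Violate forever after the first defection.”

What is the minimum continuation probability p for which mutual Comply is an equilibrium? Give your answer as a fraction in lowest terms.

7/8

Expected cooperation value is 12 + p·12 + p²·12 + … = 12/(1−p); deviation gives 19 + p·11/(1−p).
12 ≥ 19(1−p) + 11p ⇒ 8p ≥ 7 ⇒ p ≥ 7/8.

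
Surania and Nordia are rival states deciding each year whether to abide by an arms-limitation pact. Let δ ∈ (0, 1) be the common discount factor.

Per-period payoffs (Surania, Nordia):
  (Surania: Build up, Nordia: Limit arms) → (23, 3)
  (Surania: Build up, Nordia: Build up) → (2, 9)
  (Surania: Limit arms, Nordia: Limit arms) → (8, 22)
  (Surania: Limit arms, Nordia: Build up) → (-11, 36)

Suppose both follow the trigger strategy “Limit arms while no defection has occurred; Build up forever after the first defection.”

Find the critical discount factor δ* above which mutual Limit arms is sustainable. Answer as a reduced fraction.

Surania's threshold: (23−8)/(23−2) = 5/7.
Nordia's threshold: (36−22)/(36−9) = 14/27.
5/7 > 14/27, so Surania binds and δ* = 5/7.

5/7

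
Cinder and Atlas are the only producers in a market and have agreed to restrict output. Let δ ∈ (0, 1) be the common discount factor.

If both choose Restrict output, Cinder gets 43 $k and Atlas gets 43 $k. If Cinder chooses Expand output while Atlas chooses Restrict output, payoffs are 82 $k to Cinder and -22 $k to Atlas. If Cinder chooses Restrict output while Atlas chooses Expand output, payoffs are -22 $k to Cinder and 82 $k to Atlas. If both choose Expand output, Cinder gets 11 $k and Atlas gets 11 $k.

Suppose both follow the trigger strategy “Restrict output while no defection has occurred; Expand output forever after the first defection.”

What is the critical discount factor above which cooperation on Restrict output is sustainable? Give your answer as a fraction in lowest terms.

39/71

Under grim trigger the critical discount factor is (T−C)/(T−P) with T = 82, C = 43, P = 11.
δ* = (82−43)/(82−11) = 39/71.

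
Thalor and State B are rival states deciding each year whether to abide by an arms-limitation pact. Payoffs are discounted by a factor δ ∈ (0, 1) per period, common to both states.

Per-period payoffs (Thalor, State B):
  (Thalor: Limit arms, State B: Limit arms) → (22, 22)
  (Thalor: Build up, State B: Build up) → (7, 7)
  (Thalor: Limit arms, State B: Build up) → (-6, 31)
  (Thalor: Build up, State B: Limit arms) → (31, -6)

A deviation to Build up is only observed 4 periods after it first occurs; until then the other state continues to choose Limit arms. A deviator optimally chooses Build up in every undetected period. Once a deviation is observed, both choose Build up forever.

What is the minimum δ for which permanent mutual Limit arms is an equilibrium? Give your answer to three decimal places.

A deviator earns 31 for 4 periods, then 7 forever; cooperating earns 22 forever. Multiplying the IC by (1−δ):
22 ≥ 31(1−δ^4) + 7δ^4, so 24·δ^4 ≥ 9 and δ^4 ≥ 3/8.
δ ≥ (3/8)^(1/4) ≈ 0.783.

0.783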